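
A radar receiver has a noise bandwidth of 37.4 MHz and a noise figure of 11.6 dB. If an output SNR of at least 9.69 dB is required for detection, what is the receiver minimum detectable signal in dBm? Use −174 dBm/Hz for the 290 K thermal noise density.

−77.0 dBm

Sensitivity = −174 + 10 log₁₀(B) + NF + SNR_min
= −174 + 75.73 + 11.6 + 9.69
= −76.98 dBm → −77.0 dBm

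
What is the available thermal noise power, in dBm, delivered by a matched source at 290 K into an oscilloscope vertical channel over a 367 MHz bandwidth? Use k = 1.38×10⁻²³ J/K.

P_n = kTB = 1.38×10⁻²³ × 290 × 3.67×10⁸ = 1.47×10⁻¹² W
In dBm: 10 log₁₀(1.47×10⁻¹² / 10⁻³) = −88.3 dBm

−88.3 dBm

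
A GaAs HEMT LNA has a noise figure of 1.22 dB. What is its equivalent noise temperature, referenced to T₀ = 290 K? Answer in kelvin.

94.1 K

F = 10^(1.22/10) = 1.32434
T_e = (F − 1)·T₀ = (1.32434 − 1) × 290 = 94.1 K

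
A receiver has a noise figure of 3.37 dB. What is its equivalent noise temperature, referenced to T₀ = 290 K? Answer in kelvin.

F = 10^(3.37/10) = 2.1727
T_e = (F − 1)·T₀ = (2.1727 − 1) × 290 = 340 K

340 K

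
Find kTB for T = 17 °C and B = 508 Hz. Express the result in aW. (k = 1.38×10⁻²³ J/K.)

T = 17 °C + 273.15 = 290.15 K
P_n = kTB = 1.38×10⁻²³ × 290.15 × 5.08×10² = 2.03×10⁻¹⁸ W = 2.03 aW

2.03 aW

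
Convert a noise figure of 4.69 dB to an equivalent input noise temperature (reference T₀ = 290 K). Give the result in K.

564 K

F = 10^(4.69/10) = 2.94442
T_e = (F − 1)·T₀ = (2.94442 − 1) × 290 = 564 K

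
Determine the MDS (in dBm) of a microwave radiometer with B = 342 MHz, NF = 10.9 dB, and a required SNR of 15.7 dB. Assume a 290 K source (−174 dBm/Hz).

Sensitivity = −174 + 10 log₁₀(B) + NF + SNR_min
= −174 + 85.34 + 10.9 + 15.7
= −62.06 dBm → −62.1 dBm

−62.1 dBm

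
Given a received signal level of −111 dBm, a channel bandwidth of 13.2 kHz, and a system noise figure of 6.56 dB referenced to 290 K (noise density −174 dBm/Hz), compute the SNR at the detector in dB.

15.2 dB

Noise floor: N = −174 + 10 log₁₀(B) + NF
10 log₁₀(1.32×10⁴) = 41.21 dB
N = −174 + 41.21 + 6.56 = −126.23 dBm
SNR = P_sig − N = −111 − (−126.23) = 15.23 dB → 15.2 dB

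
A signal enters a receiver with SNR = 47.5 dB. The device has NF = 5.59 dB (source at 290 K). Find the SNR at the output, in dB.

By definition F = SNR_in/SNR_out, so in dB: SNR_out = SNR_in − NF
SNR_out = 47.5 − 5.59 = 41.91 dB

41.91 dB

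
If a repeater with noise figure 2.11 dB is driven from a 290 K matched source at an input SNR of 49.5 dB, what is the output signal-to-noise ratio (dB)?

47.39 dB

By definition F = SNR_in/SNR_out, so in dB: SNR_out = SNR_in − NF
SNR_out = 49.5 − 2.11 = 47.39 dB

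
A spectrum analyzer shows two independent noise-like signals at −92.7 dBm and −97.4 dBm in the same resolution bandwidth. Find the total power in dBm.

Convert to linear, add, convert back:
P₁ = 5.37×10⁻¹³ W, P₂ = 1.82×10⁻¹³ W
P_tot = 7.19×10⁻¹³ W → 10 log₁₀(P_tot / 10⁻³) = −91.4 dBm

−91.4 dBm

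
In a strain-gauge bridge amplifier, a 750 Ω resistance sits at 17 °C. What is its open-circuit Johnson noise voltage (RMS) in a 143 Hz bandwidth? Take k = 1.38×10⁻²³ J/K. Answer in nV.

41.4 nV

T = 17 °C + 273.15 = 290.15 K
V_n = √(4kTRB)
4kTRB = 4 × 1.38×10⁻²³ × 290.15 × 7.50×10² × 1.43×10² = 1.72×10⁻¹⁵ V²
V_n = √(1.72×10⁻¹⁵) = 4.14×10⁻⁸ V = 41.4 nV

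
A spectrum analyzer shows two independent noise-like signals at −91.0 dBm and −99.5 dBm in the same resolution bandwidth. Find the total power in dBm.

Convert to linear, add, convert back:
P₁ = 7.94×10⁻¹³ W, P₂ = 1.12×10⁻¹³ W
P_tot = 9.07×10⁻¹³ W → 10 log₁₀(P_tot / 10⁻³) = −90.4 dBm

−90.4 dBm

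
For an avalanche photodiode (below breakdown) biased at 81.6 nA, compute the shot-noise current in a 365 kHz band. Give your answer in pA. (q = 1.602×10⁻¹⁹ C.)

I_n = √(2qI·B)
2qI·B = 2 × 1.602×10⁻¹⁹ × 8.16×10⁻⁸ × 3.65×10⁵ = 9.54×10⁻²¹ A²
I_n = √(9.54×10⁻²¹) = 9.77×10⁻¹¹ A = 97.7 pA

97.7 pA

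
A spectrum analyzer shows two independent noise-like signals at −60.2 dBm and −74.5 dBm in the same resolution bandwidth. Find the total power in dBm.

−60.0 dBm

Convert to linear, add, convert back:
P₁ = 9.55×10⁻¹⁰ W, P₂ = 3.55×10⁻¹¹ W
P_tot = 9.90×10⁻¹⁰ W → 10 log₁₀(P_tot / 10⁻³) = −60.0 dBm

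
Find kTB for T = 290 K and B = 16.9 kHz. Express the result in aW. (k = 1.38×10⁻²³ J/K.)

67.6 aW

P_n = kTB = 1.38×10⁻²³ × 290 × 1.69×10⁴ = 6.76×10⁻¹⁷ W = 67.6 aW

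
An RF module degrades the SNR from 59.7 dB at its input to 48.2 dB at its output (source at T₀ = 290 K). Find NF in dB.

NF (dB) = SNR_in(dB) − SNR_out(dB) when the source is at T₀
NF = 59.7 − 48.2 = 11.5 dB

11.5 dB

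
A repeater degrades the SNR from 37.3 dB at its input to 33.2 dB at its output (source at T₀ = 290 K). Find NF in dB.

NF (dB) = SNR_in(dB) − SNR_out(dB) when the source is at T₀
NF = 37.3 − 33.2 = 4.1 dB

4.1 dB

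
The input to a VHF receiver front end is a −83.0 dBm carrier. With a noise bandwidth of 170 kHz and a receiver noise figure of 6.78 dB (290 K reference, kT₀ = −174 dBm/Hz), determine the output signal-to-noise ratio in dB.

Noise floor: N = −174 + 10 log₁₀(B) + NF
10 log₁₀(1.70×10⁵) = 52.3 dB
N = −174 + 52.3 + 6.78 = −114.92 dBm
SNR = P_sig − N = −83.0 − (−114.92) = 31.92 dB → 31.9 dB

31.9 dB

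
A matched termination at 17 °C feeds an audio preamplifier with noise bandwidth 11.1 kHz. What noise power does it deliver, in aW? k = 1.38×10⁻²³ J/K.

44.4 aW

T = 17 °C + 273.15 = 290.15 K
P_n = kTB = 1.38×10⁻²³ × 290.15 × 1.11×10⁴ = 4.44×10⁻¹⁷ W = 44.4 aW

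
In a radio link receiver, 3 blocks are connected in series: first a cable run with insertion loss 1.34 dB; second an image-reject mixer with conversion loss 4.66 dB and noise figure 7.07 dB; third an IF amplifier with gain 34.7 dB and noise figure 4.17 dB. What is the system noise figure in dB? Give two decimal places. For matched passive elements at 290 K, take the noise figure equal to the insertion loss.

11.26 dB

Convert to linear (a loss of L dB is a gain of −L dB): F_i = 10^(NF_i/10), G_i = 10^(G_i,dB/10)
  Stage 1: F_1 = 10^(1.34/10) = 1.361, G_1 = 10^(−1.34/10) = 0.7345
  Stage 2: F_2 = 10^(7.07/10) = 5.093, G_2 = 10^(−4.66/10) = 0.3420
  Stage 3: F_3 = 10^(4.17/10) = 2.612, G_3 = 10^(34.7/10) = 2951
Friis cascade:
  F = 1.361 + (5.093 − 1)/0.7345 + (2.612 − 1)/0.2512 = 13.35
NF = 10 log₁₀(13.35) = 11.26 dB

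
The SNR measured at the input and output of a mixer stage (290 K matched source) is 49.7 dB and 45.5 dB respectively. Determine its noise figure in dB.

4.2 dB

NF (dB) = SNR_in(dB) − SNR_out(dB) when the source is at T₀
NF = 49.7 − 45.5 = 4.2 dB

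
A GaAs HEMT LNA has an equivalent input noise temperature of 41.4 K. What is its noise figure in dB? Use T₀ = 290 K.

F = 1 + T_e/T₀ = 1 + 41.4/290 = 1.14276
NF = 10 log₁₀(1.14276) = 0.580 dB

0.580 dB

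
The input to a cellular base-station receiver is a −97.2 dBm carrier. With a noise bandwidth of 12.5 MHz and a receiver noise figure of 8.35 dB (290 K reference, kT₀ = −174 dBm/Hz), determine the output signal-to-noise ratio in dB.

Noise floor: N = −174 + 10 log₁₀(B) + NF
10 log₁₀(1.25×10⁷) = 70.97 dB
N = −174 + 70.97 + 8.35 = −94.68 dBm
SNR = P_sig − N = −97.2 − (−94.68) = −2.52 dB → −2.5 dB

−2.5 dB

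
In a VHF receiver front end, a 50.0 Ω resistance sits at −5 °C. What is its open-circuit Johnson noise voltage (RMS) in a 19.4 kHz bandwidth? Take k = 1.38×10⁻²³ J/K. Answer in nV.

120 nV

T = −5 °C + 273.15 = 268.15 K
V_n = √(4kTRB)
4kTRB = 4 × 1.38×10⁻²³ × 268.15 × 5.00×10¹ × 1.94×10⁴ = 1.44×10⁻¹⁴ V²
V_n = √(1.44×10⁻¹⁴) = 1.20×10⁻⁷ V = 120 nV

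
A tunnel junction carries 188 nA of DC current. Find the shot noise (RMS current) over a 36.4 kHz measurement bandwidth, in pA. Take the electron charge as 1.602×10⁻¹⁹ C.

I_n = √(2qI·B)
2qI·B = 2 × 1.602×10⁻¹⁹ × 1.88×10⁻⁷ × 3.64×10⁴ = 2.19×10⁻²¹ A²
I_n = √(2.19×10⁻²¹) = 4.68×10⁻¹¹ A = 46.8 pA

46.8 pA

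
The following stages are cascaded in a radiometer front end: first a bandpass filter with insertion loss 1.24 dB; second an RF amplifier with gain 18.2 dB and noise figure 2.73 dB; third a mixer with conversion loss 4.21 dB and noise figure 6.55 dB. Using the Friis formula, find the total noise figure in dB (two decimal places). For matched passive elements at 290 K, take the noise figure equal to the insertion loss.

4.09 dB

Convert to linear (a loss of L dB is a gain of −L dB): F_i = 10^(NF_i/10), G_i = 10^(G_i,dB/10)
  Stage 1: F_1 = 10^(1.24/10) = 1.330, G_1 = 10^(−1.24/10) = 0.7516
  Stage 2: F_2 = 10^(2.73/10) = 1.875, G_2 = 10^(18.2/10) = 66.07
  Stage 3: F_3 = 10^(6.55/10) = 4.519, G_3 = 10^(−4.21/10) = 0.3793
Friis cascade:
  F = 1.330 + (1.875 − 1)/0.7516 + (4.519 − 1)/49.66 = 2.565
NF = 10 log₁₀(2.565) = 4.09 dB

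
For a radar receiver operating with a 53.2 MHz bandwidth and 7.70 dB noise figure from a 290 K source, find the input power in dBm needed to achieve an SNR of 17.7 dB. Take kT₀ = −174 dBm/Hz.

−71.3 dBm

Sensitivity = −174 + 10 log₁₀(B) + NF + SNR_min
= −174 + 77.26 + 7.70 + 17.7
= −71.34 dBm → −71.3 dBm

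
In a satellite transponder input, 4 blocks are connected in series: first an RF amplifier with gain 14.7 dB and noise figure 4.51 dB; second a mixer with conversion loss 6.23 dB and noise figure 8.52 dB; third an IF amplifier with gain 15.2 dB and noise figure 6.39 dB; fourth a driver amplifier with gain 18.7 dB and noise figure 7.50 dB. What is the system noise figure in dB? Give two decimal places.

Convert to linear (a loss of L dB is a gain of −L dB): F_i = 10^(NF_i/10), G_i = 10^(G_i,dB/10)
  Stage 1: F_1 = 10^(4.51/10) = 2.825, G_1 = 10^(14.7/10) = 29.51
  Stage 2: F_2 = 10^(8.52/10) = 7.112, G_2 = 10^(−6.23/10) = 0.2382
  Stage 3: F_3 = 10^(6.39/10) = 4.355, G_3 = 10^(15.2/10) = 33.11
  Stage 4: F_4 = 10^(7.50/10) = 5.623, G_4 = 10^(18.7/10) = 74.13
Friis cascade:
  F = 2.825 + (7.112 − 1)/29.51 + (4.355 − 1)/7.031 + (5.623 − 1)/232.8 = 3.529
NF = 10 log₁₀(3.529) = 5.48 dB

5.48 dB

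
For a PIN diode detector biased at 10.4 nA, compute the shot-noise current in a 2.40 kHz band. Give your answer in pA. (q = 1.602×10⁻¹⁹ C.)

2.83 pA

I_n = √(2qI·B)
2qI·B = 2 × 1.602×10⁻¹⁹ × 1.04×10⁻⁸ × 2.40×10³ = 8.00×10⁻²⁴ A²
I_n = √(8.00×10⁻²⁴) = 2.83×10⁻¹² A = 2.83 pA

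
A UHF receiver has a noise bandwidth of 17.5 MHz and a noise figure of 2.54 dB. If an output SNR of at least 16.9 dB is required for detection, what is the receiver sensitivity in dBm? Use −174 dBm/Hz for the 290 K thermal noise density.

−82.1 dBm

Sensitivity = −174 + 10 log₁₀(B) + NF + SNR_min
= −174 + 72.43 + 2.54 + 16.9
= −82.13 dBm → −82.1 dBm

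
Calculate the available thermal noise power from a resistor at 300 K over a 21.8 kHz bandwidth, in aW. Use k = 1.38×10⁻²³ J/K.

P_n = kTB = 1.38×10⁻²³ × 300 × 2.18×10⁴ = 9.03×10⁻¹⁷ W = 90.3 aW

90.3 aW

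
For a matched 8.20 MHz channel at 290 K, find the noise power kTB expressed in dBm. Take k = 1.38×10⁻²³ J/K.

P_n = kTB = 1.38×10⁻²³ × 290 × 8.20×10⁶ = 3.28×10⁻¹⁴ W
In dBm: 10 log₁₀(3.28×10⁻¹⁴ / 10⁻³) = −104.8 dBm

−104.8 dBm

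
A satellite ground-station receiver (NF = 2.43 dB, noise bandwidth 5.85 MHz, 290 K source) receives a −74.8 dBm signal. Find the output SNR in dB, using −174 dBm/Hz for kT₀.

Noise floor: N = −174 + 10 log₁₀(B) + NF
10 log₁₀(5.85×10⁶) = 67.67 dB
N = −174 + 67.67 + 2.43 = −103.90 dBm
SNR = P_sig − N = −74.8 − (−103.90) = 29.10 dB → 29.1 dB

29.1 dB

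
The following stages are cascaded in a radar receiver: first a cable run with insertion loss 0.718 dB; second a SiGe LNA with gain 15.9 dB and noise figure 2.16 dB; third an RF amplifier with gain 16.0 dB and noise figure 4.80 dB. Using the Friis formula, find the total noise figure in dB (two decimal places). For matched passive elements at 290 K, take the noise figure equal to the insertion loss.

Convert to linear (a loss of L dB is a gain of −L dB): F_i = 10^(NF_i/10), G_i = 10^(G_i,dB/10)
  Stage 1: F_1 = 10^(0.718/10) = 1.180, G_1 = 10^(−0.718/10) = 0.8476
  Stage 2: F_2 = 10^(2.16/10) = 1.644, G_2 = 10^(15.9/10) = 38.90
  Stage 3: F_3 = 10^(4.80/10) = 3.020, G_3 = 10^(16.0/10) = 39.81
Friis cascade:
  F = 1.180 + (1.644 − 1)/0.8476 + (3.020 − 1)/32.98 = 2.001
NF = 10 log₁₀(2.001) = 3.01 dB

3.01 dB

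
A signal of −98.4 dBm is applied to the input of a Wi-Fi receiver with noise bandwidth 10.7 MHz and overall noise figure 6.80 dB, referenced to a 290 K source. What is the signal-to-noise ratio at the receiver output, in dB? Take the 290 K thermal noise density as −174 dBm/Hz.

−1.5 dB

Noise floor: N = −174 + 10 log₁₀(B) + NF
10 log₁₀(1.07×10⁷) = 70.29 dB
N = −174 + 70.29 + 6.80 = −96.91 dBm
SNR = P_sig − N = −98.4 − (−96.91) = −1.49 dB → −1.5 dB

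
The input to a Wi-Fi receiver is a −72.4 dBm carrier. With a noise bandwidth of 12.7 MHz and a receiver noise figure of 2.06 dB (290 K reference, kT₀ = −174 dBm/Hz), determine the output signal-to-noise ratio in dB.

28.5 dB

Noise floor: N = −174 + 10 log₁₀(B) + NF
10 log₁₀(1.27×10⁷) = 71.04 dB
N = −174 + 71.04 + 2.06 = −100.90 dBm
SNR = P_sig − N = −72.4 − (−100.90) = 28.50 dB → 28.5 dB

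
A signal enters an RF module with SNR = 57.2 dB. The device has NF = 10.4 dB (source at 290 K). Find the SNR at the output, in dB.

By definition F = SNR_in/SNR_out, so in dB: SNR_out = SNR_in − NF
SNR_out = 57.2 − 10.4 = 46.8 dB

46.8 dB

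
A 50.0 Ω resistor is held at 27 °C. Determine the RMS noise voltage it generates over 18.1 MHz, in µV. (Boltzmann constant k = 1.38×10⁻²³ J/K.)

T = 27 °C + 273.15 = 300.15 K
V_n = √(4kTRB)
4kTRB = 4 × 1.38×10⁻²³ × 300.15 × 5.00×10¹ × 1.81×10⁷ = 1.50×10⁻¹¹ V²
V_n = √(1.50×10⁻¹¹) = 3.87×10⁻⁶ V = 3.87 µV

3.87 µV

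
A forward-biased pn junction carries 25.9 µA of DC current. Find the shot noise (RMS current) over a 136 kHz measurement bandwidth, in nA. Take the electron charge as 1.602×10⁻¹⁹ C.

I_n = √(2qI·B)
2qI·B = 2 × 1.602×10⁻¹⁹ × 2.59×10⁻⁵ × 1.36×10⁵ = 1.13×10⁻¹⁸ A²
I_n = √(1.13×10⁻¹⁸) = 1.06×10⁻⁹ A = 1.06 nA

1.06 nA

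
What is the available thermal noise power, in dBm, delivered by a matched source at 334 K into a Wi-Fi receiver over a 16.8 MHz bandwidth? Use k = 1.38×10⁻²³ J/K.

−101.1 dBm

P_n = kTB = 1.38×10⁻²³ × 334 × 1.68×10⁷ = 7.74×10⁻¹⁴ W
In dBm: 10 log₁₀(7.74×10⁻¹⁴ / 10⁻³) = −101.1 dBm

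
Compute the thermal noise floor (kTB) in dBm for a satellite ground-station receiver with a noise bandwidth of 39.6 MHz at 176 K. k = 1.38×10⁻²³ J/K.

−100.2 dBm

P_n = kTB = 1.38×10⁻²³ × 176 × 3.96×10⁷ = 9.62×10⁻¹⁴ W
In dBm: 10 log₁₀(9.62×10⁻¹⁴ / 10⁻³) = −100.2 dBm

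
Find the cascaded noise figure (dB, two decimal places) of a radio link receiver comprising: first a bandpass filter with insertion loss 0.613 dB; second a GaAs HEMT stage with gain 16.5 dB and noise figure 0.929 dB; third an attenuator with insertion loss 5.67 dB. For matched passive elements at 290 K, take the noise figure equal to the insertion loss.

1.75 dB

Convert to linear (a loss of L dB is a gain of −L dB): F_i = 10^(NF_i/10), G_i = 10^(G_i,dB/10)
  Stage 1: F_1 = 10^(0.613/10) = 1.152, G_1 = 10^(−0.613/10) = 0.8684
  Stage 2: F_2 = 10^(0.929/10) = 1.239, G_2 = 10^(16.5/10) = 44.67
  Stage 3: F_3 = 10^(5.67/10) = 3.690, G_3 = 10^(−5.67/10) = 0.2710
Friis cascade:
  F = 1.152 + (1.239 − 1)/0.8684 + (3.690 − 1)/38.79 = 1.496
NF = 10 log₁₀(1.496) = 1.75 dB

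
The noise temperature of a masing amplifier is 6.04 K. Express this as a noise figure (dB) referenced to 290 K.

F = 1 + T_e/T₀ = 1 + 6.04/290 = 1.02083
NF = 10 log₁₀(1.02083) = 0.090 dB

0.090 dB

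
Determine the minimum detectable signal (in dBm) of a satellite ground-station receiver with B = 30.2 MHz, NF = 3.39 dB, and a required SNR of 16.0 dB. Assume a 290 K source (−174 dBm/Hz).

−79.8 dBm

Sensitivity = −174 + 10 log₁₀(B) + NF + SNR_min
= −174 + 74.8 + 3.39 + 16.0
= −79.81 dBm → −79.8 dBm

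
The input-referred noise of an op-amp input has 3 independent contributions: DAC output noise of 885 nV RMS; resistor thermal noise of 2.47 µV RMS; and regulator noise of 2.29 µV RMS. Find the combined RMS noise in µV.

Uncorrelated sources add in power (mean-square): V_tot = √(ΣV_i²)
V_tot = √[(8.85×10⁻⁷)² + (2.47×10⁻⁶)² + (2.29×10⁻⁶)²] = 3.48×10⁻⁶ V = 3.48 µV

3.48 µV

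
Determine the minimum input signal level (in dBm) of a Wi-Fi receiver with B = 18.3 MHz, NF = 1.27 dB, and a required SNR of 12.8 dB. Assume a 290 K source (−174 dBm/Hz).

Sensitivity = −174 + 10 log₁₀(B) + NF + SNR_min
= −174 + 72.62 + 1.27 + 12.8
= −87.31 dBm → −87.3 dBm

−87.3 dBm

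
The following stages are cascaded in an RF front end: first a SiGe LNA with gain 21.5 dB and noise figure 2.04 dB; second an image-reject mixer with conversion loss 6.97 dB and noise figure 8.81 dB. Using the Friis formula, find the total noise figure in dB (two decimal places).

Convert to linear (a loss of L dB is a gain of −L dB): F_i = 10^(NF_i/10), G_i = 10^(G_i,dB/10)
  Stage 1: F_1 = 10^(2.04/10) = 1.600, G_1 = 10^(21.5/10) = 141.3
  Stage 2: F_2 = 10^(8.81/10) = 7.603, G_2 = 10^(−6.97/10) = 0.2009
Friis cascade:
  F = 1.600 + (7.603 − 1)/141.3 = 1.646
NF = 10 log₁₀(1.646) = 2.17 dB

2.17 dB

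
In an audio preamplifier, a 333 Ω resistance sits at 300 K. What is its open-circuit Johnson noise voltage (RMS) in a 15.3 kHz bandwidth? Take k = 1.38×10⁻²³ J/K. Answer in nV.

290 nV

V_n = √(4kTRB)
4kTRB = 4 × 1.38×10⁻²³ × 300 × 3.33×10² × 1.53×10⁴ = 8.44×10⁻¹⁴ V²
V_n = √(8.44×10⁻¹⁴) = 2.90×10⁻⁷ V = 290 nV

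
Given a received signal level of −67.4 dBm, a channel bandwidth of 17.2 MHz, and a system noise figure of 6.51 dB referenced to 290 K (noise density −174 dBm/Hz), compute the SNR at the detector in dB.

27.7 dB

Noise floor: N = −174 + 10 log₁₀(B) + NF
10 log₁₀(1.72×10⁷) = 72.36 dB
N = −174 + 72.36 + 6.51 = −95.13 dBm
SNR = P_sig − N = −67.4 − (−95.13) = 27.73 dB → 27.7 dB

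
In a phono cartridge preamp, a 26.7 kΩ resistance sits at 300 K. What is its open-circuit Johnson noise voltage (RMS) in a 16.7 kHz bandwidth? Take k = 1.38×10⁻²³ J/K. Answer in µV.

2.72 µV

V_n = √(4kTRB)
4kTRB = 4 × 1.38×10⁻²³ × 300 × 2.67×10⁴ × 1.67×10⁴ = 7.38×10⁻¹² V²
V_n = √(7.38×10⁻¹²) = 2.72×10⁻⁶ V = 2.72 µV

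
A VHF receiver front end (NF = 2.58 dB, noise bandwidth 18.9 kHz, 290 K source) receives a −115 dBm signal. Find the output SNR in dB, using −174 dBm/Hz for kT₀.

13.7 dB

Noise floor: N = −174 + 10 log₁₀(B) + NF
10 log₁₀(1.89×10⁴) = 42.76 dB
N = −174 + 42.76 + 2.58 = −128.66 dBm
SNR = P_sig − N = −115 − (−128.66) = 13.66 dB → 13.7 dB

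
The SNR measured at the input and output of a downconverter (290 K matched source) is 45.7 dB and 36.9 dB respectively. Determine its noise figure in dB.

8.8 dB

NF (dB) = SNR_in(dB) − SNR_out(dB) when the source is at T₀
NF = 45.7 − 36.9 = 8.8 dB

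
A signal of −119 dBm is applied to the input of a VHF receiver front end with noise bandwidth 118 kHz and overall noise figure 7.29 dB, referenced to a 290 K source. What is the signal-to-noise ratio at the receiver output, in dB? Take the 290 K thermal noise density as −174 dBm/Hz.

−3.0 dB

Noise floor: N = −174 + 10 log₁₀(B) + NF
10 log₁₀(1.18×10⁵) = 50.72 dB
N = −174 + 50.72 + 7.29 = −115.99 dBm
SNR = P_sig − N = −119 − (−115.99) = −3.01 dB → −3.0 dB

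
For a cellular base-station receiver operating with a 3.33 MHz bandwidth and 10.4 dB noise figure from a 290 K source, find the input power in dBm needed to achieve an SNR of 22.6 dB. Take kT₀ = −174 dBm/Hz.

−75.8 dBm

Sensitivity = −174 + 10 log₁₀(B) + NF + SNR_min
= −174 + 65.22 + 10.4 + 22.6
= −75.78 dBm → −75.8 dBm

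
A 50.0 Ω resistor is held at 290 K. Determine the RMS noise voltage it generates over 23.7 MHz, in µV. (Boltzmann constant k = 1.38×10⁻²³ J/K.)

4.36 µV

V_n = √(4kTRB)
4kTRB = 4 × 1.38×10⁻²³ × 290 × 5.00×10¹ × 2.37×10⁷ = 1.90×10⁻¹¹ V²
V_n = √(1.90×10⁻¹¹) = 4.36×10⁻⁶ V = 4.36 µV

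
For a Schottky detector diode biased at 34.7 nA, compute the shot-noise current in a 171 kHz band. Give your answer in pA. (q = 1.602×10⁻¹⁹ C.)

I_n = √(2qI·B)
2qI·B = 2 × 1.602×10⁻¹⁹ × 3.47×10⁻⁸ × 1.71×10⁵ = 1.90×10⁻²¹ A²
I_n = √(1.90×10⁻²¹) = 4.36×10⁻¹¹ A = 43.6 pA

43.6 pA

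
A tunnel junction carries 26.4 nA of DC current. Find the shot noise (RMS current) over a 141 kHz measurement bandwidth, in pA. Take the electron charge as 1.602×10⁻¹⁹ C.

34.5 pA

I_n = √(2qI·B)
2qI·B = 2 × 1.602×10⁻¹⁹ × 2.64×10⁻⁸ × 1.41×10⁵ = 1.19×10⁻²¹ A²
I_n = √(1.19×10⁻²¹) = 3.45×10⁻¹¹ A = 34.5 pA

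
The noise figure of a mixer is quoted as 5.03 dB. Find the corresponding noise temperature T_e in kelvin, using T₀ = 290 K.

F = 10^(5.03/10) = 3.1842
T_e = (F − 1)·T₀ = (3.1842 − 1) × 290 = 633 K

633 K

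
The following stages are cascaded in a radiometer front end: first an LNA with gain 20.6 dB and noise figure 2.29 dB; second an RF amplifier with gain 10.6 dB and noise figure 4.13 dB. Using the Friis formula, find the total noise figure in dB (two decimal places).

Convert to linear (a loss of L dB is a gain of −L dB): F_i = 10^(NF_i/10), G_i = 10^(G_i,dB/10)
  Stage 1: F_1 = 10^(2.29/10) = 1.694, G_1 = 10^(20.6/10) = 114.8
  Stage 2: F_2 = 10^(4.13/10) = 2.588, G_2 = 10^(10.6/10) = 11.48
Friis cascade:
  F = 1.694 + (2.588 − 1)/114.8 = 1.708
NF = 10 log₁₀(1.708) = 2.33 dB

2.33 dB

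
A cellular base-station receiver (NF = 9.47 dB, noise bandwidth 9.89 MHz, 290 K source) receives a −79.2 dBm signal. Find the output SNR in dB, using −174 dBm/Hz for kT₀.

Noise floor: N = −174 + 10 log₁₀(B) + NF
10 log₁₀(9.89×10⁶) = 69.95 dB
N = −174 + 69.95 + 9.47 = −94.58 dBm
SNR = P_sig − N = −79.2 − (−94.58) = 15.38 dB → 15.4 dB

15.4 dB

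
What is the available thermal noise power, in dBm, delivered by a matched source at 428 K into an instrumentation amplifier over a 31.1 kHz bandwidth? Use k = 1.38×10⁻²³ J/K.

P_n = kTB = 1.38×10⁻²³ × 428 × 3.11×10⁴ = 1.84×10⁻¹⁶ W
In dBm: 10 log₁₀(1.84×10⁻¹⁶ / 10⁻³) = −127.4 dBm

−127.4 dBm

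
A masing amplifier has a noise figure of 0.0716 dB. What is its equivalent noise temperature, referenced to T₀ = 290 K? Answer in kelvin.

F = 10^(0.0716/10) = 1.01662
T_e = (F − 1)·T₀ = (1.01662 − 1) × 290 = 4.82 K

4.82 K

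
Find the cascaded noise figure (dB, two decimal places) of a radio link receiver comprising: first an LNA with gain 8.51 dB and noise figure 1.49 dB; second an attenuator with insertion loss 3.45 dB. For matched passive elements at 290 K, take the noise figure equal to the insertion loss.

Convert to linear (a loss of L dB is a gain of −L dB): F_i = 10^(NF_i/10), G_i = 10^(G_i,dB/10)
  Stage 1: F_1 = 10^(1.49/10) = 1.409, G_1 = 10^(8.51/10) = 7.096
  Stage 2: F_2 = 10^(3.45/10) = 2.213, G_2 = 10^(−3.45/10) = 0.4519
Friis cascade:
  F = 1.409 + (2.213 − 1)/7.096 = 1.580
NF = 10 log₁₀(1.580) = 1.99 dB

1.99 dB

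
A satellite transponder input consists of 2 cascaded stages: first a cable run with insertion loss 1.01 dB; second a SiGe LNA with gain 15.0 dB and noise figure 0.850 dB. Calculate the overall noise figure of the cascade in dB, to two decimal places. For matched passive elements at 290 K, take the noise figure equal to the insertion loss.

1.86 dB

Convert to linear (a loss of L dB is a gain of −L dB): F_i = 10^(NF_i/10), G_i = 10^(G_i,dB/10)
  Stage 1: F_1 = 10^(1.01/10) = 1.262, G_1 = 10^(−1.01/10) = 0.7925
  Stage 2: F_2 = 10^(0.850/10) = 1.216, G_2 = 10^(15.0/10) = 31.62
Friis cascade:
  F = 1.262 + (1.216 − 1)/0.7925 = 1.535
NF = 10 log₁₀(1.535) = 1.86 dB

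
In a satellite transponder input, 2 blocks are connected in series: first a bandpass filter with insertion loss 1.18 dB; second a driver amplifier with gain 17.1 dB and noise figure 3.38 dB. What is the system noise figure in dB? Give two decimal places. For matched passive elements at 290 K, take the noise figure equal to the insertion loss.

Convert to linear (a loss of L dB is a gain of −L dB): F_i = 10^(NF_i/10), G_i = 10^(G_i,dB/10)
  Stage 1: F_1 = 10^(1.18/10) = 1.312, G_1 = 10^(−1.18/10) = 0.7621
  Stage 2: F_2 = 10^(3.38/10) = 2.178, G_2 = 10^(17.1/10) = 51.29
Friis cascade:
  F = 1.312 + (2.178 − 1)/0.7621 = 2.858
NF = 10 log₁₀(2.858) = 4.56 dB

4.56 dB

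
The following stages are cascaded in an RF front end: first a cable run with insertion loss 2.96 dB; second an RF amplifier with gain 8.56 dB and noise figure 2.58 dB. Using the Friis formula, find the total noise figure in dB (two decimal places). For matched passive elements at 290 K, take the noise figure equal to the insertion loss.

Convert to linear (a loss of L dB is a gain of −L dB): F_i = 10^(NF_i/10), G_i = 10^(G_i,dB/10)
  Stage 1: F_1 = 10^(2.96/10) = 1.977, G_1 = 10^(−2.96/10) = 0.5058
  Stage 2: F_2 = 10^(2.58/10) = 1.811, G_2 = 10^(8.56/10) = 7.178
Friis cascade:
  F = 1.977 + (1.811 − 1)/0.5058 = 3.581
NF = 10 log₁₀(3.581) = 5.54 dB

5.54 dB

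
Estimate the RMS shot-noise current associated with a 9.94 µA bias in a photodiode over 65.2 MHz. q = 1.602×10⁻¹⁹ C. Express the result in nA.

14.4 nA

I_n = √(2qI·B)
2qI·B = 2 × 1.602×10⁻¹⁹ × 9.94×10⁻⁶ × 6.52×10⁷ = 2.08×10⁻¹⁶ A²
I_n = √(2.08×10⁻¹⁶) = 1.44×10⁻⁸ A = 14.4 nA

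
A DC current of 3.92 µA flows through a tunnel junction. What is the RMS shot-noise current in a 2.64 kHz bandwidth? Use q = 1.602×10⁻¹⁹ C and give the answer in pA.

I_n = √(2qI·B)
2qI·B = 2 × 1.602×10⁻¹⁹ × 3.92×10⁻⁶ × 2.64×10³ = 3.32×10⁻²¹ A²
I_n = √(3.32×10⁻²¹) = 5.76×10⁻¹¹ A = 57.6 pA

57.6 pA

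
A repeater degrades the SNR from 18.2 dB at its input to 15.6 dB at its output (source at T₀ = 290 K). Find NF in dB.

2.6 dB

NF (dB) = SNR_in(dB) − SNR_out(dB) when the source is at T₀
NF = 18.2 − 15.6 = 2.6 dB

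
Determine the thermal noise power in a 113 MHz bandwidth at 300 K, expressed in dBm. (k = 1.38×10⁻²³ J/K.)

−93.3 dBm

P_n = kTB = 1.38×10⁻²³ × 300 × 1.13×10⁸ = 4.68×10⁻¹³ W
In dBm: 10 log₁₀(4.68×10⁻¹³ / 10⁻³) = −93.3 dBm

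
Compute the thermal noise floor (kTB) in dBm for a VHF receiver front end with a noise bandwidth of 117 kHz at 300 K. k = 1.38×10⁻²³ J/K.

−123.1 dBm

P_n = kTB = 1.38×10⁻²³ × 300 × 1.17×10⁵ = 4.84×10⁻¹⁶ W
In dBm: 10 log₁₀(4.84×10⁻¹⁶ / 10⁻³) = −123.1 dBm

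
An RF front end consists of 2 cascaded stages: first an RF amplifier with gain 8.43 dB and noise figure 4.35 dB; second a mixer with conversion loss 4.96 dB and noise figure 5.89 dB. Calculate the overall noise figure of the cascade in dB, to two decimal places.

Convert to linear (a loss of L dB is a gain of −L dB): F_i = 10^(NF_i/10), G_i = 10^(G_i,dB/10)
  Stage 1: F_1 = 10^(4.35/10) = 2.723, G_1 = 10^(8.43/10) = 6.966
  Stage 2: F_2 = 10^(5.89/10) = 3.882, G_2 = 10^(−4.96/10) = 0.3192
Friis cascade:
  F = 2.723 + (3.882 − 1)/6.966 = 3.136
NF = 10 log₁₀(3.136) = 4.96 dB

4.96 dB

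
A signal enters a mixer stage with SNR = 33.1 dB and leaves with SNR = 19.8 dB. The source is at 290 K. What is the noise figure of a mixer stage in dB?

NF (dB) = SNR_in(dB) − SNR_out(dB) when the source is at T₀
NF = 33.1 − 19.8 = 13.3 dB

13.3 dB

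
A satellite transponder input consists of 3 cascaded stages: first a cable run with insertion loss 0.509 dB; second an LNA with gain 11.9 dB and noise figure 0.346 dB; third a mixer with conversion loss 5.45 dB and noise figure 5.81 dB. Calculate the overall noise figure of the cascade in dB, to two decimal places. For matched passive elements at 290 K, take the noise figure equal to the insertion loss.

Convert to linear (a loss of L dB is a gain of −L dB): F_i = 10^(NF_i/10), G_i = 10^(G_i,dB/10)
  Stage 1: F_1 = 10^(0.509/10) = 1.124, G_1 = 10^(−0.509/10) = 0.8894
  Stage 2: F_2 = 10^(0.346/10) = 1.083, G_2 = 10^(11.9/10) = 15.49
  Stage 3: F_3 = 10^(5.81/10) = 3.811, G_3 = 10^(−5.45/10) = 0.2851
Friis cascade:
  F = 1.124 + (1.083 − 1)/0.8894 + (3.811 − 1)/13.78 = 1.422
NF = 10 log₁₀(1.422) = 1.53 dB

1.53 dB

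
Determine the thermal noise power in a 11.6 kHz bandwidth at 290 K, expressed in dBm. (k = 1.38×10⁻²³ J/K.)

−133.3 dBm

P_n = kTB = 1.38×10⁻²³ × 290 × 1.16×10⁴ = 4.64×10⁻¹⁷ W
In dBm: 10 log₁₀(4.64×10⁻¹⁷ / 10⁻³) = −133.3 dBm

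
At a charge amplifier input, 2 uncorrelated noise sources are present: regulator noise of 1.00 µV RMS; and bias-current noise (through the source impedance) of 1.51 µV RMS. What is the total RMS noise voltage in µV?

Uncorrelated sources add in power (mean-square): V_tot = √(ΣV_i²)
V_tot = √[(1.00×10⁻⁶)² + (1.51×10⁻⁶)²] = 1.81×10⁻⁶ V = 1.81 µV

1.81 µV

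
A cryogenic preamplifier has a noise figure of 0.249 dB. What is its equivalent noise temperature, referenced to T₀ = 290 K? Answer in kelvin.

17.1 K

F = 10^(0.249/10) = 1.05901
T_e = (F − 1)·T₀ = (1.05901 − 1) × 290 = 17.1 K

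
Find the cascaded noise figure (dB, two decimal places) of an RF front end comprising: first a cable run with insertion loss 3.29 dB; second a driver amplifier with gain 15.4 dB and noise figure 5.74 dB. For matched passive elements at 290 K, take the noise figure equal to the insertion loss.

9.03 dB

Convert to linear (a loss of L dB is a gain of −L dB): F_i = 10^(NF_i/10), G_i = 10^(G_i,dB/10)
  Stage 1: F_1 = 10^(3.29/10) = 2.133, G_1 = 10^(−3.29/10) = 0.4688
  Stage 2: F_2 = 10^(5.74/10) = 3.750, G_2 = 10^(15.4/10) = 34.67
Friis cascade:
  F = 2.133 + (3.750 − 1)/0.4688 = 7.998
NF = 10 log₁₀(7.998) = 9.03 dB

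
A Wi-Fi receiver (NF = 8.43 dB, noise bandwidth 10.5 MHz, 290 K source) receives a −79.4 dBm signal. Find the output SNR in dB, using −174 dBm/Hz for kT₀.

Noise floor: N = −174 + 10 log₁₀(B) + NF
10 log₁₀(1.05×10⁷) = 70.21 dB
N = −174 + 70.21 + 8.43 = −95.36 dBm
SNR = P_sig − N = −79.4 − (−95.36) = 15.96 dB → 16.0 dB

16.0 dB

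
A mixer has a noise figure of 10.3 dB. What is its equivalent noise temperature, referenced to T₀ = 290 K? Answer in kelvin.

2817 K

F = 10^(10.3/10) = 10.7152
T_e = (F − 1)·T₀ = (10.7152 − 1) × 290 = 2817 K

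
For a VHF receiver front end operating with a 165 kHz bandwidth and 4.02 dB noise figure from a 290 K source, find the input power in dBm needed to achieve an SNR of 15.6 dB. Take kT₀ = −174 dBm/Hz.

Sensitivity = −174 + 10 log₁₀(B) + NF + SNR_min
= −174 + 52.17 + 4.02 + 15.6
= −102.21 dBm → −102.2 dBm

−102.2 dBm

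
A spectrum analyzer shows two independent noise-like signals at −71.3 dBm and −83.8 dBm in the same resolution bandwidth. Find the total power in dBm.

Convert to linear, add, convert back:
P₁ = 7.41×10⁻¹¹ W, P₂ = 4.17×10⁻¹² W
P_tot = 7.83×10⁻¹¹ W → 10 log₁₀(P_tot / 10⁻³) = −71.1 dBm

−71.1 dBm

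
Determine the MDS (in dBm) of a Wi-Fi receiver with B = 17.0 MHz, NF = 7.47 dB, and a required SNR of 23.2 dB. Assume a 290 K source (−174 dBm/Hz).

−71.0 dBm

Sensitivity = −174 + 10 log₁₀(B) + NF + SNR_min
= −174 + 72.3 + 7.47 + 23.2
= −71.03 dBm → −71.0 dBm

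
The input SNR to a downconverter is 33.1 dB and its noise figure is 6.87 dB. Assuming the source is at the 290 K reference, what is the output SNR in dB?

26.23 dB

By definition F = SNR_in/SNR_out, so in dB: SNR_out = SNR_in − NF
SNR_out = 33.1 − 6.87 = 26.23 dB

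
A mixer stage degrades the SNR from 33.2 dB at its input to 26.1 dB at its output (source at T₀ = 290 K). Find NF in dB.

7.1 dB

NF (dB) = SNR_in(dB) − SNR_out(dB) when the source is at T₀
NF = 33.2 − 26.1 = 7.1 dB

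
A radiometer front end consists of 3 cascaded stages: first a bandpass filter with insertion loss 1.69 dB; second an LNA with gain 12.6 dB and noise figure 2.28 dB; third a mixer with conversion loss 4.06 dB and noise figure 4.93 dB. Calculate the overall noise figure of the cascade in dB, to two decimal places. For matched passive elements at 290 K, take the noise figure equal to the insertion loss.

4.26 dB

Convert to linear (a loss of L dB is a gain of −L dB): F_i = 10^(NF_i/10), G_i = 10^(G_i,dB/10)
  Stage 1: F_1 = 10^(1.69/10) = 1.476, G_1 = 10^(−1.69/10) = 0.6776
  Stage 2: F_2 = 10^(2.28/10) = 1.690, G_2 = 10^(12.6/10) = 18.20
  Stage 3: F_3 = 10^(4.93/10) = 3.112, G_3 = 10^(−4.06/10) = 0.3926
Friis cascade:
  F = 1.476 + (1.690 − 1)/0.6776 + (3.112 − 1)/12.33 = 2.666
NF = 10 log₁₀(2.666) = 4.26 dB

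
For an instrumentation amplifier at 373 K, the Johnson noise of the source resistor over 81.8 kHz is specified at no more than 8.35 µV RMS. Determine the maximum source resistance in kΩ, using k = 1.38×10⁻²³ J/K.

41.4 kΩ

Johnson–Nyquist: V_n = √(4kTRB) ⇒ R = V_n² / (4kTB)
4kTB = 4 × 1.38×10⁻²³ × 373 × 8.18×10⁴ = 1.68×10⁻¹⁵
R = (8.35×10⁻⁶)² / 1.68×10⁻¹⁵ = 4.14×10⁴ Ω = 41.4 kΩ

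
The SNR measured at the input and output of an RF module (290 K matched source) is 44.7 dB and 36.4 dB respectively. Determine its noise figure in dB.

NF (dB) = SNR_in(dB) − SNR_out(dB) when the source is at T₀
NF = 44.7 − 36.4 = 8.3 dB

8.3 dB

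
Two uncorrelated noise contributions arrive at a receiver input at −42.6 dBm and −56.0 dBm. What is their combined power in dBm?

−42.4 dBm

Convert to linear, add, convert back:
P₁ = 5.50×10⁻⁸ W, P₂ = 2.51×10⁻⁹ W
P_tot = 5.75×10⁻⁸ W → 10 log₁₀(P_tot / 10⁻³) = −42.4 dBm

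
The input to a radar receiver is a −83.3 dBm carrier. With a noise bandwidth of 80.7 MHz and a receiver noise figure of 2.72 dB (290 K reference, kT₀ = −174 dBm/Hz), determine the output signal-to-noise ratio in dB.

8.9 dB

Noise floor: N = −174 + 10 log₁₀(B) + NF
10 log₁₀(8.07×10⁷) = 79.07 dB
N = −174 + 79.07 + 2.72 = −92.21 dBm
SNR = P_sig − N = −83.3 − (−92.21) = 8.91 dB → 8.9 dB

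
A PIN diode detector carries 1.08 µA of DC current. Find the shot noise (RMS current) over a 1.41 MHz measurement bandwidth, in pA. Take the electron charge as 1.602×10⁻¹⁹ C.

699 pA

I_n = √(2qI·B)
2qI·B = 2 × 1.602×10⁻¹⁹ × 1.08×10⁻⁶ × 1.41×10⁶ = 4.88×10⁻¹⁹ A²
I_n = √(4.88×10⁻¹⁹) = 6.99×10⁻¹⁰ A = 699 pA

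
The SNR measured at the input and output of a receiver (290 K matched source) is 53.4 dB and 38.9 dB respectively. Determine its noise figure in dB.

14.5 dB

NF (dB) = SNR_in(dB) − SNR_out(dB) when the source is at T₀
NF = 53.4 − 38.9 = 14.5 dB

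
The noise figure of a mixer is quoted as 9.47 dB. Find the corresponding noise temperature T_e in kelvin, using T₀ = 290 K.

F = 10^(9.47/10) = 8.85116
T_e = (F − 1)·T₀ = (8.85116 − 1) × 290 = 2277 K

2277 K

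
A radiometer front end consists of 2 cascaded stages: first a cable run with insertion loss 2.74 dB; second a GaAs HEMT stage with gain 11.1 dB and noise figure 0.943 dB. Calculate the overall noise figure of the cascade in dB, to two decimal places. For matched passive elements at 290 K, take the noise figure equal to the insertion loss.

Convert to linear (a loss of L dB is a gain of −L dB): F_i = 10^(NF_i/10), G_i = 10^(G_i,dB/10)
  Stage 1: F_1 = 10^(2.74/10) = 1.879, G_1 = 10^(−2.74/10) = 0.5321
  Stage 2: F_2 = 10^(0.943/10) = 1.243, G_2 = 10^(11.1/10) = 12.88
Friis cascade:
  F = 1.879 + (1.243 − 1)/0.5321 = 2.335
NF = 10 log₁₀(2.335) = 3.68 dB

3.68 dB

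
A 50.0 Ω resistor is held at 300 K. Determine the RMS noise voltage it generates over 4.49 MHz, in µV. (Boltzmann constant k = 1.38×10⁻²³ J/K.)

V_n = √(4kTRB)
4kTRB = 4 × 1.38×10⁻²³ × 300 × 5.00×10¹ × 4.49×10⁶ = 3.72×10⁻¹² V²
V_n = √(3.72×10⁻¹²) = 1.93×10⁻⁶ V = 1.93 µV

1.93 µV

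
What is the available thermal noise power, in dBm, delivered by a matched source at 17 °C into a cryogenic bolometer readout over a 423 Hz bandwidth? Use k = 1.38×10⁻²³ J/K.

T = 17 °C + 273.15 = 290.15 K
P_n = kTB = 1.38×10⁻²³ × 290.15 × 4.23×10² = 1.69×10⁻¹⁸ W
In dBm: 10 log₁₀(1.69×10⁻¹⁸ / 10⁻³) = −147.7 dBm

−147.7 dBm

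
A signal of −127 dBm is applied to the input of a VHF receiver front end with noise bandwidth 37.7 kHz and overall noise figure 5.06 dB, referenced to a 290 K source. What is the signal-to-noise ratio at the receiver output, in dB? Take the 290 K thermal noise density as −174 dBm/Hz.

Noise floor: N = −174 + 10 log₁₀(B) + NF
10 log₁₀(3.77×10⁴) = 45.76 dB
N = −174 + 45.76 + 5.06 = −123.18 dBm
SNR = P_sig − N = −127 − (−123.18) = −3.82 dB → −3.8 dB

−3.8 dB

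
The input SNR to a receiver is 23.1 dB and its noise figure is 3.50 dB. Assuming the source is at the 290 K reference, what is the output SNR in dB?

By definition F = SNR_in/SNR_out, so in dB: SNR_out = SNR_in − NF
SNR_out = 23.1 − 3.50 = 19.60 dB

19.60 dB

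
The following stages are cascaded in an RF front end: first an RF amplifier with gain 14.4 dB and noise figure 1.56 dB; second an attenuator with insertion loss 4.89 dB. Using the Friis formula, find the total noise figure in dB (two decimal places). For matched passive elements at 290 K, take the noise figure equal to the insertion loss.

Convert to linear (a loss of L dB is a gain of −L dB): F_i = 10^(NF_i/10), G_i = 10^(G_i,dB/10)
  Stage 1: F_1 = 10^(1.56/10) = 1.432, G_1 = 10^(14.4/10) = 27.54
  Stage 2: F_2 = 10^(4.89/10) = 3.083, G_2 = 10^(−4.89/10) = 0.3243
Friis cascade:
  F = 1.432 + (3.083 − 1)/27.54 = 1.508
NF = 10 log₁₀(1.508) = 1.78 dB

1.78 dB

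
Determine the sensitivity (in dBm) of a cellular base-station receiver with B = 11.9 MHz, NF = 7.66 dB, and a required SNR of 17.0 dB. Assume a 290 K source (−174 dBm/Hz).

Sensitivity = −174 + 10 log₁₀(B) + NF + SNR_min
= −174 + 70.76 + 7.66 + 17.0
= −78.58 dBm → −78.6 dBm

−78.6 dBm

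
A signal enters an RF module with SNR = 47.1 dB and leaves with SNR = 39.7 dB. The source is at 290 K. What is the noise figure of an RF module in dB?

7.4 dB

NF (dB) = SNR_in(dB) − SNR_out(dB) when the source is at T₀
NF = 47.1 − 39.7 = 7.4 dB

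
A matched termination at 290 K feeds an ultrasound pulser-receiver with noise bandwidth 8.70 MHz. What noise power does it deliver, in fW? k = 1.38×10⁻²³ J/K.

P_n = kTB = 1.38×10⁻²³ × 290 × 8.70×10⁶ = 3.48×10⁻¹⁴ W = 34.8 fW

34.8 fW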